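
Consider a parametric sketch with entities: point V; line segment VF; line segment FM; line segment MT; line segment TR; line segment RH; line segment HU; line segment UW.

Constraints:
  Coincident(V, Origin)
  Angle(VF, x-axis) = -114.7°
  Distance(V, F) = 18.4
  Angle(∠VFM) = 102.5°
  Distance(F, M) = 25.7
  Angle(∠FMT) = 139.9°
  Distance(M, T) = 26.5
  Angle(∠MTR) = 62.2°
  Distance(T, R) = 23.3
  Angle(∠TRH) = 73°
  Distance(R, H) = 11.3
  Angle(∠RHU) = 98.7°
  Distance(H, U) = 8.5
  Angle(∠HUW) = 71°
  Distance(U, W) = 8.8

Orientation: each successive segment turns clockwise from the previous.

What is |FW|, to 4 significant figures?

37.49

V is at the origin; VF runs at -114.7° with length 18.4, so F = (-7.689, -16.72). ∠VFM = 102.5° gives FM at 167.8° from the x-axis; with |FM| = 25.7, M = (-32.81, -11.29). ∠FMT = 139.9° gives MT at 127.7° from the x-axis; with |MT| = 26.5, T = (-49.01, 9.682). ∠MTR = 62.2° gives TR at 9.900° from the x-axis; with |TR| = 23.3, R = (-26.06, 13.69). ∠TRH = 73.0° gives RH at -97.10° from the x-axis; with |RH| = 11.3, H = (-27.46, 2.475). ∠RHU = 98.7° gives HU at -178.4° from the x-axis; with |HU| = 8.5, U = (-35.95, 2.237). ∠HUW = 71.0° gives UW at 72.60° from the x-axis; with |UW| = 8.8, W = (-33.32, 10.63). Then |FW| = |W − F| = 37.49.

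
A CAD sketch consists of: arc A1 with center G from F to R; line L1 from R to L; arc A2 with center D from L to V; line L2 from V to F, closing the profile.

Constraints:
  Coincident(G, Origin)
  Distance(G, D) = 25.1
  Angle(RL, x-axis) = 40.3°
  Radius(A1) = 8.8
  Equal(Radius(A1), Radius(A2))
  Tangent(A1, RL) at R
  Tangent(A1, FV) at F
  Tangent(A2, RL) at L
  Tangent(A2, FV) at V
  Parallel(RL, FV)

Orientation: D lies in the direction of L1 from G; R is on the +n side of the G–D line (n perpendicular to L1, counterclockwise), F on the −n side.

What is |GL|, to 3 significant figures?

26.6

The slot axis is L1's direction at 40.3°, so u = (cos 40.3°, sin 40.3°) = (0.763, 0.647) and n = (−sin 40.3°, cos 40.3°) = (-0.647, 0.763). G is at the origin and D lies 25.1 along u from G, so D = 25.1·u = (19.1, 16.2). Tangency of A1 to both parallel lines with radius 8.8 puts R and F at G ± 8.8·n: R = (-5.69, 6.71), F = (5.69, -6.71). Equal radii place L and V the same way about D: L = D + 8.8·n = (13.5, 22.9), V = D − 8.8·n = (24.8, 9.52). Then |GL| = |L − G| = 26.6.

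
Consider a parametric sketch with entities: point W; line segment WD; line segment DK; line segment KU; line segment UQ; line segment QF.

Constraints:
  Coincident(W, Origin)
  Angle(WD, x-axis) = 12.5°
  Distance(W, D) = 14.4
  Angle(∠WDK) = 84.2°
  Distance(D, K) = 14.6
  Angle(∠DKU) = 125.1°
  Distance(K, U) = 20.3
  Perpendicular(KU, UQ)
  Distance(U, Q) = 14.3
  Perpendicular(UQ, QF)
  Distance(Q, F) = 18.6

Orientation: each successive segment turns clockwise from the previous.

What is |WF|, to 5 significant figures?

5.2991

W is at the origin; WD runs at 12.5° with length 14.4, so D = (14.059, 3.1167). ∠WDK = 84.2° gives DK at -83.300° from the x-axis; with |DK| = 14.6, K = (15.762, -11.384). ∠DKU = 125.1° gives KU at -138.20° from the x-axis; with |KU| = 20.3, U = (0.62889, -24.914). The perpendicularity gives UQ at right angles to KU, so UQ runs at 131.80°; with |UQ| = 14.3, Q = (-8.9025, -14.254). UQ is perpendicular to QF, so QF runs at 41.800°; with |QF| = 18.6, F = (4.9633, -1.8564). Then |WF| = |F − W| = 5.2991.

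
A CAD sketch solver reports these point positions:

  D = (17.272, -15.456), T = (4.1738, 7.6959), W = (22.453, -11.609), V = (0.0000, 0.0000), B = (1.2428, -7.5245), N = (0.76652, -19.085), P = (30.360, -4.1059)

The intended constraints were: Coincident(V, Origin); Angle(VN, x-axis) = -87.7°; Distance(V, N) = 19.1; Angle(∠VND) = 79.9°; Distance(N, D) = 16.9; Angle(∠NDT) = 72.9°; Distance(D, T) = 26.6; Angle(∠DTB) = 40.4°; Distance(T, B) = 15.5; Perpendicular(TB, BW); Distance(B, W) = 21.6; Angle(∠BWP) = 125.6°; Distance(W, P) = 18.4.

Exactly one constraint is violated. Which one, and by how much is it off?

Distance(W, P) = 18.4 — off by 7.50.

V = (0.00, 0.00) ✓; VN at -87.70° ✓; |VN| = 19.10 ✓; ∠VND = 79.90° ✓; |ND| = 16.90 ✓; ∠NDT = 72.90° ✓; |DT| = 26.60 ✓; ∠DTB = 40.40° ✓; |TB| = 15.50 ✓; ∠(TB, BW) = 90.00° ✓; |BW| = 21.60 ✓; ∠BWP = 125.6° ✓; |WP| = 10.90 ✗.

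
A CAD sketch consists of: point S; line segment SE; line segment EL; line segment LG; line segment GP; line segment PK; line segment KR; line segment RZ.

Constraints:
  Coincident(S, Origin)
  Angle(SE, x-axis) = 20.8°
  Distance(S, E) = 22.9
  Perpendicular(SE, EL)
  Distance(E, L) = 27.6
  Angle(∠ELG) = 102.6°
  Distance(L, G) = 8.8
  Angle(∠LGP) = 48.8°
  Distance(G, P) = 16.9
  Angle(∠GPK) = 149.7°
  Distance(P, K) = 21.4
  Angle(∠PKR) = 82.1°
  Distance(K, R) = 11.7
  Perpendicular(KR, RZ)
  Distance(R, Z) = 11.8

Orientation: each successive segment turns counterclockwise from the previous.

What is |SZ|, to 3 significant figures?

39.4

S is at the origin; SE runs at 20.8° with length 22.9, so E = (21.4, 8.13). SE ⟂ EL, so EL runs at 111°; with |EL| = 27.6, L = (11.6, 33.9). ∠ELG = 102.6° gives LG at -172° from the x-axis; with |LG| = 8.8, G = (2.90, 32.7). ∠LGP = 48.8° gives GP at -40.6° from the x-axis; with |GP| = 16.9, P = (15.7, 21.7). ∠GPK = 149.7° gives PK at -10.3° from the x-axis; with |PK| = 21.4, K = (36.8, 17.9). ∠PKR = 82.1° gives KR at 87.6° from the x-axis; with |KR| = 11.7, R = (37.3, 29.5). The perpendicularity gives RZ at right angles to KR, so RZ runs at 178°; with |RZ| = 11.8, Z = (25.5, 30.0). Then |SZ| = |Z − S| = 39.4.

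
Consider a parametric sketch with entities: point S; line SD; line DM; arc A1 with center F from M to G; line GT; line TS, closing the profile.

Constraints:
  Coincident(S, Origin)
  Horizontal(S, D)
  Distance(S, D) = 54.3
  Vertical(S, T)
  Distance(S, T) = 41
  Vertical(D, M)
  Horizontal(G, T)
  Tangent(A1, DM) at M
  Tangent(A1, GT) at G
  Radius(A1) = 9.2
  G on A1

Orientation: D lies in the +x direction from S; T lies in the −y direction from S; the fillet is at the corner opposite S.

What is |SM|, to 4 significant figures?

62.93

The virtual corner opposite S is at (54.30, -41.00). The tangent condition forces FM to be normal to DM and tangency of A1 to GT means the radius FG is perpendicular to GT, with radius 9.2, so the center F sits 9.2 in from both sides at F = (45.10, -31.80). That places the tangent points at M = (54.30, -31.80) on DM and G = (45.10, -41.00) on GT. Then |SM| = |M − S| = 62.93.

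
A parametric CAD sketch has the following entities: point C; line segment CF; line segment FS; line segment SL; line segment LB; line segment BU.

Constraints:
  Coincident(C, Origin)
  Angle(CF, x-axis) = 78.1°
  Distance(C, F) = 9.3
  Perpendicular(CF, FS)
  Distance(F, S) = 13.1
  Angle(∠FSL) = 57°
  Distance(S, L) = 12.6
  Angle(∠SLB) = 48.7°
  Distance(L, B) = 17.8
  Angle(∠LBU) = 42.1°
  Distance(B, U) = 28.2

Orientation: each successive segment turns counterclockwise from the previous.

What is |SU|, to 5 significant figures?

14.832

C is at the origin; CF runs at 78.1° with length 9.3, so F = (1.9177, 9.1001). CF is perpendicular to FS, so FS runs at 168.10°; with |FS| = 13.1, S = (-10.901, 11.801). ∠FSL = 57.0° gives SL at -68.900° from the x-axis; with |SL| = 12.6, L = (-6.3648, 0.046194). ∠SLB = 48.7° gives LB at 62.400° from the x-axis; with |LB| = 17.8, B = (1.8819, 15.821). ∠LBU = 42.1° gives BU at -159.70° from the x-axis; with |BU| = 28.2, U = (-24.567, 6.0370). Then |SU| = |U − S| = 14.832.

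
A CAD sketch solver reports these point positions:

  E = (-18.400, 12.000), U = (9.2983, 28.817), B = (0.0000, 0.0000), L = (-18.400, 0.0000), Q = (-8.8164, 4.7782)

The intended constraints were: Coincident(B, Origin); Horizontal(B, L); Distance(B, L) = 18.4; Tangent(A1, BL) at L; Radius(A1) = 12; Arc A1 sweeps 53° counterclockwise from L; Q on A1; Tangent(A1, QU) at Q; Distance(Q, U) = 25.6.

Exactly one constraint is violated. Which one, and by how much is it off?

Distance(Q, U) = 25.6 — off by 4.50.

B = (0.00, 0.00) ✓; B.y = 0.00, L.y = 0.00 ✓; |BL| = 18.40 ✓; ∠(EL, LB) = 90.00° ✓; |EL| = 12.00 ✓; bearing(E→Q) − bearing(E→L) = 53.00° ✓; |EQ| = 12.00 ✓; ∠(EQ, QU) = 90.00° ✓; |QU| = 30.10 ✗.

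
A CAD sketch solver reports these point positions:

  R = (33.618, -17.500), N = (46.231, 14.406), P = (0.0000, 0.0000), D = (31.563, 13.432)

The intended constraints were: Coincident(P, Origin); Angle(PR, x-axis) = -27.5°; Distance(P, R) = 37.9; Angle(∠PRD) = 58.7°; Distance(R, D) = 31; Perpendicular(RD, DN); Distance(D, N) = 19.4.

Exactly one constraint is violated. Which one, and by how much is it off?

Distance(D, N) = 19.4 — off by 4.70.

P = (0.00, 0.00) ✓; PR at -27.50° ✓; |PR| = 37.90 ✓; ∠PRD = 58.70° ✓; |RD| = 31.00 ✓; ∠(RD, DN) = 90.00° ✓; |DN| = 14.70 ✗.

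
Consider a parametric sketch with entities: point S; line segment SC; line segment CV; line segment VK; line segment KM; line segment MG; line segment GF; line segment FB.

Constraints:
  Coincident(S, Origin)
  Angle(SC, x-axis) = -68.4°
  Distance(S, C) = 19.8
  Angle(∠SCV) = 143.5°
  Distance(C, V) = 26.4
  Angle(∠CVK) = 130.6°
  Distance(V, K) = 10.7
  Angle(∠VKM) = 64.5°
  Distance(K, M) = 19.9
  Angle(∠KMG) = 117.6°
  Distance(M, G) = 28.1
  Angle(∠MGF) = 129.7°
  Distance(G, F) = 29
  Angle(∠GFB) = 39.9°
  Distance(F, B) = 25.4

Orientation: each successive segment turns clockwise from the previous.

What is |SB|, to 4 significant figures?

38.79

S is at the origin; SC runs at -68.4° with length 19.8, so C = (7.289, -18.41). ∠SCV = 143.5° gives CV at -104.9° from the x-axis; with |CV| = 26.4, V = (0.5006, -43.92). ∠CVK = 130.6° gives VK at -154.3° from the x-axis; with |VK| = 10.7, K = (-9.141, -48.56). ∠VKM = 64.5° gives KM at 90.20° from the x-axis; with |KM| = 19.9, M = (-9.210, -28.66). ∠KMG = 117.6° gives MG at 27.80° from the x-axis; with |MG| = 28.1, G = (15.65, -15.56). ∠MGF = 129.7° gives GF at -22.50° from the x-axis; with |GF| = 29.0, F = (42.44, -26.65). ∠GFB = 39.9° gives FB at -162.6° from the x-axis; with |FB| = 25.4, B = (18.20, -34.25). Then |SB| = |B − S| = 38.79.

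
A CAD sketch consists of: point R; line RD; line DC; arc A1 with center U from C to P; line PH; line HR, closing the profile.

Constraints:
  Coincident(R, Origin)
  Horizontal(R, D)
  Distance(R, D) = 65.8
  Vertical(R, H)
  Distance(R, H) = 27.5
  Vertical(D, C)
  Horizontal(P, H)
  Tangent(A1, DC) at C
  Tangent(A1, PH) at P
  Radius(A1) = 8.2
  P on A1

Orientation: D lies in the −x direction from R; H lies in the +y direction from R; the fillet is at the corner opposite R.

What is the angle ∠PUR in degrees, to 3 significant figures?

109°

The virtual corner opposite R is at (-65.8, 27.5). Tangency of A1 to DC means the radius UC is perpendicular to DC and A1 meets PH tangentially, so UP is at right angles to PH, with radius 8.2, so the center U sits 8.2 in from both sides at U = (-57.6, 19.3). That places the tangent points at C = (-65.8, 19.3) on DC and P = (-57.6, 27.5) on PH. Then cos ∠PUR = UP·UR / (|UP||UR|), giving 109°.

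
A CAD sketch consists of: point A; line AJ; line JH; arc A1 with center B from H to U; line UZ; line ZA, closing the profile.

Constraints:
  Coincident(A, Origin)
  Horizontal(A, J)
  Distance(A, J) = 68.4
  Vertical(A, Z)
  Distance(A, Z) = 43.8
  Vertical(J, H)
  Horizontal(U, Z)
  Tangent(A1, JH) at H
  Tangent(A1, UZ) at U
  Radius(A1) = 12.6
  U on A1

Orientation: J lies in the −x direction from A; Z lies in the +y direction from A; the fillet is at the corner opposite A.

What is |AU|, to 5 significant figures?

70.937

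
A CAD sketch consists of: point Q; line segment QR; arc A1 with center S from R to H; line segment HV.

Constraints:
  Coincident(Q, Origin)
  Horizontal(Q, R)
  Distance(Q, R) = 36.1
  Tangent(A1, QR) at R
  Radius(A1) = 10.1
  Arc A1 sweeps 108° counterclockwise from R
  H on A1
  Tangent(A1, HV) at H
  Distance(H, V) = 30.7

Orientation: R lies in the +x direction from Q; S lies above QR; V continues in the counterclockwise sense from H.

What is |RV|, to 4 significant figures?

42.42

Q is at the origin; Q and R share the same y with |QR| = 36.1 and R on the +x side, so R = (36.10, 0.000). Since A1 is tangent to QR there, SR ⟂ QR, so S = R + (0, 10.1) = (36.10, 10.10). On A1, R sits at bearing -90° from S; a 108° counterclockwise sweep puts H at bearing 18°, so H = S + 10.1·(cos 18°, sin 18°) = (45.71, 13.22). A1 meets HV tangentially, so SH is at right angles to HV, so HV runs along (−sin 18°, cos 18°); with |HV| = 30.7, V = (36.22, 42.42). Then |RV| = |V − R| = 42.42.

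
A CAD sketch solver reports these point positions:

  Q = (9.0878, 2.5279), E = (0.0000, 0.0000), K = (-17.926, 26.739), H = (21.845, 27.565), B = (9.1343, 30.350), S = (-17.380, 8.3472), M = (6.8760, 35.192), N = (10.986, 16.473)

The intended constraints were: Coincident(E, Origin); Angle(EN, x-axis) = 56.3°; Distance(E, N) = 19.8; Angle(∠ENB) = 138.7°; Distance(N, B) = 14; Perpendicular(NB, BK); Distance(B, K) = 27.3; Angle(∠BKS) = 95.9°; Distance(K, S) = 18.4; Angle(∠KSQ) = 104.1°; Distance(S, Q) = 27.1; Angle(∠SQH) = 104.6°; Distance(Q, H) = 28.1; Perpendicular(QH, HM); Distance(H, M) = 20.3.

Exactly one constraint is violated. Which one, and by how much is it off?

Distance(H, M) = 20.3 — off by 3.50.

E = (0.00, 0.00) ✓; EN at 56.30° ✓; |EN| = 19.80 ✓; ∠ENB = 138.7° ✓; |NB| = 14.00 ✓; ∠(NB, BK) = 90.00° ✓; |BK| = 27.30 ✓; ∠BKS = 95.90° ✓; |KS| = 18.40 ✓; ∠KSQ = 104.1° ✓; |SQ| = 27.10 ✓; ∠SQH = 104.6° ✓; |QH| = 28.10 ✓; ∠(QH, HM) = 90.00° ✓; |HM| = 16.80 ✗.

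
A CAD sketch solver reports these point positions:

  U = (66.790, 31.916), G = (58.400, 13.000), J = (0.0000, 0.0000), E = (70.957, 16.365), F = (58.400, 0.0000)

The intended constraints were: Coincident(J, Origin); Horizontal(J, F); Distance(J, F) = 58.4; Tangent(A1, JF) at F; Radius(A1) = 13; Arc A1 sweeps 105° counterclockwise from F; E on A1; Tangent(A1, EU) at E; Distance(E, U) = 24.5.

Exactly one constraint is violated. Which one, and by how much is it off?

Distance(E, U) = 24.5 — off by 8.40.

J = (0.00, 0.00) ✓; J.y = 0.00, F.y = 0.00 ✓; |JF| = 58.40 ✓; ∠(GF, FJ) = 90.00° ✓; |GF| = 13.00 ✓; bearing(G→E) − bearing(G→F) = 105.0° ✓; |GE| = 13.00 ✓; ∠(GE, EU) = 90.00° ✓; |EU| = 16.10 ✗.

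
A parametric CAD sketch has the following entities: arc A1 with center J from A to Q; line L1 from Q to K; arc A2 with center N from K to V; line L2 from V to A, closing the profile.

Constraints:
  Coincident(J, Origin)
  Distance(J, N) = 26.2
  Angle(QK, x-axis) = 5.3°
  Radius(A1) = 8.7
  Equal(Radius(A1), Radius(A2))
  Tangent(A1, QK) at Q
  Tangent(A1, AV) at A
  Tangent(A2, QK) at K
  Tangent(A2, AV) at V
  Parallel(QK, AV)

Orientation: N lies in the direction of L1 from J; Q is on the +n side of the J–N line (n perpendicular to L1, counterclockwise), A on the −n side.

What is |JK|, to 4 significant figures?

27.61

Tangency of A1 to both parallel lines with radius 8.7 puts Q and A at J ± 8.7·n: Q = (-0.8036, 8.663), A = (0.8036, -8.663). Equal radii place K and V the same way about N: K = N + 8.7·n = (25.28, 11.08), V = N − 8.7·n = (26.89, -6.243). Then |JK| = |K − J| = 27.61.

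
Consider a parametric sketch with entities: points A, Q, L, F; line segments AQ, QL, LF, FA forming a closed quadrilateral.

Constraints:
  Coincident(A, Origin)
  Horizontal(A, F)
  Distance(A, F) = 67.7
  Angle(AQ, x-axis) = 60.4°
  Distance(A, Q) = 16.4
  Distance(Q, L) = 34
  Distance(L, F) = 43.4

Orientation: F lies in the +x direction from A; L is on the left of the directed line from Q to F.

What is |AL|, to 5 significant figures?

48.849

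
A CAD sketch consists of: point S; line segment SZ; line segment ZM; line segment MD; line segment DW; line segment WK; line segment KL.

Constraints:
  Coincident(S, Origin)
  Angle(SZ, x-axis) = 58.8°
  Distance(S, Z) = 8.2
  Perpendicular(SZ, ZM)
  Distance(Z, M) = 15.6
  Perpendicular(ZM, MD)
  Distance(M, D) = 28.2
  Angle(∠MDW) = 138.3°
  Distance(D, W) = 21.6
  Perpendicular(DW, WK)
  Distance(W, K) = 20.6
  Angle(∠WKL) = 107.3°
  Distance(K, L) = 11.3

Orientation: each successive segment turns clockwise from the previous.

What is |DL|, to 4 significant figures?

26.29

S is at the origin; SZ runs at 58.8° with length 8.2, so Z = (4.248, 7.014). SZ is perpendicular to ZM, so ZM runs at -31.20°; with |ZM| = 15.6, M = (17.59, -1.067). The perpendicularity gives MD at right angles to ZM, so MD runs at -121.2°; with |MD| = 28.2, D = (2.983, -25.19). ∠MDW = 138.3° gives DW at -162.9° from the x-axis; with |DW| = 21.6, W = (-17.66, -31.54). DW is perpendicular to WK, so WK runs at 107.1°; with |WK| = 20.6, K = (-23.72, -11.85). ∠WKL = 107.3° gives KL at 34.40° from the x-axis; with |KL| = 11.3, L = (-14.40, -5.466). Then |DL| = |L − D| = 26.29.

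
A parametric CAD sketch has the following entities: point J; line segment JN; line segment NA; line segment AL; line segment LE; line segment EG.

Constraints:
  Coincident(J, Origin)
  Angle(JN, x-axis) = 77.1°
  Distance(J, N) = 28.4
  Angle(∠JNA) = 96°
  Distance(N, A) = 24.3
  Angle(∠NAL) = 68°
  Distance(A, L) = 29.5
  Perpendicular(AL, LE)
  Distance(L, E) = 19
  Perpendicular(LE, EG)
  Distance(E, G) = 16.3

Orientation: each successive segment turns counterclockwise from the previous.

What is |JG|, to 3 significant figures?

23.6

J is at the origin; JN runs at 77.1° with length 28.4, so N = (6.34, 27.7). ∠JNA = 96.0° gives NA at 161° from the x-axis; with |NA| = 24.3, A = (-16.6, 35.6). ∠NAL = 68.0° gives AL at -86.9° from the x-axis; with |AL| = 29.5, L = (-15.1, 6.10). The perpendicularity gives LE at right angles to AL, so LE runs at 3.10°; with |LE| = 19.0, E = (3.92, 7.13). LE is perpendicular to EG, so EG runs at 93.1°; with |EG| = 16.3, G = (3.04, 23.4). Then |JG| = |G − J| = 23.6.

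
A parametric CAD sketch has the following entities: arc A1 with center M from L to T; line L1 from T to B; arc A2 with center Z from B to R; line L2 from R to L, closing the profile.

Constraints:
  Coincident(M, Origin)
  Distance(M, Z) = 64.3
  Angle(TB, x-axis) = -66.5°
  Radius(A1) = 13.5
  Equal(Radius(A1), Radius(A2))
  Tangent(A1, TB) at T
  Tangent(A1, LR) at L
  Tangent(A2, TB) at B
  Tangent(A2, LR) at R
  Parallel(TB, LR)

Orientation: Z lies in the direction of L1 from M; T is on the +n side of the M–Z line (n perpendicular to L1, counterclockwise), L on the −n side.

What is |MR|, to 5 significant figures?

65.702

The slot axis is L1's direction at -66.5°, so u = (cos -66.5°, sin -66.5°) = (0.39875, -0.91706) and n = (−sin -66.5°, cos -66.5°) = (0.91706, 0.39875). M is at the origin and Z lies 64.3 along u from M, so Z = 64.3·u = (25.640, -58.967). Tangency of A1 to both parallel lines with radius 13.5 puts T and L at M ± 13.5·n: T = (12.380, 5.3831), L = (-12.380, -5.3831). Equal radii place B and R the same way about Z: B = Z + 13.5·n = (38.020, -53.584), R = Z − 13.5·n = (13.259, -64.350). Then |MR| = |R − M| = 65.702.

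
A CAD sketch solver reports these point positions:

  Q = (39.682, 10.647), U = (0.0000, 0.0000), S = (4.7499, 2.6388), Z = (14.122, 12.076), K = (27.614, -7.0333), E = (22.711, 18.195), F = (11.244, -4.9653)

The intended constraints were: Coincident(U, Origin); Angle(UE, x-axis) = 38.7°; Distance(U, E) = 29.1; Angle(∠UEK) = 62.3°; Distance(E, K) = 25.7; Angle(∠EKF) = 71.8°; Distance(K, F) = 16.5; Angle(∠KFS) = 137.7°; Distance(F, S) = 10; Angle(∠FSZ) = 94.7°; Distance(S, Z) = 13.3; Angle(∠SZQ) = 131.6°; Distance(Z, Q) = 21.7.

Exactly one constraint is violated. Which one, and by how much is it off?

Distance(Z, Q) = 21.7 — off by 3.90.

U = (0.00, 0.00) ✓; UE at 38.70° ✓; |UE| = 29.10 ✓; ∠UEK = 62.30° ✓; |EK| = 25.70 ✓; ∠EKF = 71.80° ✓; |KF| = 16.50 ✓; ∠KFS = 137.7° ✓; |FS| = 10.00 ✓; ∠FSZ = 94.70° ✓; |SZ| = 13.30 ✓; ∠SZQ = 131.6° ✓; |ZQ| = 25.60 ✗.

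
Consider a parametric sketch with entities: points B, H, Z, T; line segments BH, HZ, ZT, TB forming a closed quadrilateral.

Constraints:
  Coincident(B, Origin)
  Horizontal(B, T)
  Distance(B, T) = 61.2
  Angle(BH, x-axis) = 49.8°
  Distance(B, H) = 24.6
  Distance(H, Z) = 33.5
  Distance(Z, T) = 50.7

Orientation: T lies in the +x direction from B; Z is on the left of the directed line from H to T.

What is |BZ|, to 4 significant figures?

58.10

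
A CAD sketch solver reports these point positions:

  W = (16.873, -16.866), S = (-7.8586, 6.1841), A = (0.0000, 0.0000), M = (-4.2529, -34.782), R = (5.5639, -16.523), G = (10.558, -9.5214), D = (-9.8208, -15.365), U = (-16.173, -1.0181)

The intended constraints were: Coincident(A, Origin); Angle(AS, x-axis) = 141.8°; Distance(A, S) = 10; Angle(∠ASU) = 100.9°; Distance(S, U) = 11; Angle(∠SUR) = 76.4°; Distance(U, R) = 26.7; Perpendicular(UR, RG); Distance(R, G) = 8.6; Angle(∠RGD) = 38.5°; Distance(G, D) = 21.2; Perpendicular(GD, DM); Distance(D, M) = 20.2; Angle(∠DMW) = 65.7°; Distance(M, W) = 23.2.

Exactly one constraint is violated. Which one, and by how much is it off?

Distance(M, W) = 23.2 — off by 4.50.

A = (0.00, 0.00) ✓; AS at 141.8° ✓; |AS| = 10.00 ✓; ∠ASU = 100.9° ✓; |SU| = 11.00 ✓; ∠SUR = 76.40° ✓; |UR| = 26.70 ✓; ∠(UR, RG) = 90.00° ✓; |RG| = 8.600 ✓; ∠RGD = 38.50° ✓; |GD| = 21.20 ✓; ∠(GD, DM) = 90.00° ✓; |DM| = 20.20 ✓; ∠DMW = 65.70° ✓; |MW| = 27.70 ✗.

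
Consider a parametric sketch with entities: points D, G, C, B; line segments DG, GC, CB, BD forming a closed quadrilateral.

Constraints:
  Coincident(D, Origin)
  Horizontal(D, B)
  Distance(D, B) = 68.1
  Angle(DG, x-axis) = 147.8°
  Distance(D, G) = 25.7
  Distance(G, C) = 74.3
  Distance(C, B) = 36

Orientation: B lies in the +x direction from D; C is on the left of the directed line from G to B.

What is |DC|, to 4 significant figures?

59.38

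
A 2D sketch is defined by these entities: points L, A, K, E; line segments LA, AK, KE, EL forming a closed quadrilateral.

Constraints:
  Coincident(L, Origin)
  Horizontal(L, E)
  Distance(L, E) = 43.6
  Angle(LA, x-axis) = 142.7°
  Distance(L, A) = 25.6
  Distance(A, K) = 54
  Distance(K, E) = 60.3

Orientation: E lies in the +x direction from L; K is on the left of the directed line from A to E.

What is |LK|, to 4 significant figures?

56.93

L is at the origin; L and E share the same y with |LE| = 43.6 and E in +x, so E = (43.6, 0). LA runs at 142.7° with |LA| = 25.6, so A = (-20.36, 15.51). K is determined by |AK| = 54.0 and |KE| = 60.3 together: it lies at the intersection of circle(A, 54.0) and circle(E, 60.3). With |AE| = 65.82, the foot of the radical line on AE is 27.44 from A and the perpendicular offset is √(54.0² − 27.44²) = 46.51. Taking the left-of-AE solution: K = (17.26, 54.24).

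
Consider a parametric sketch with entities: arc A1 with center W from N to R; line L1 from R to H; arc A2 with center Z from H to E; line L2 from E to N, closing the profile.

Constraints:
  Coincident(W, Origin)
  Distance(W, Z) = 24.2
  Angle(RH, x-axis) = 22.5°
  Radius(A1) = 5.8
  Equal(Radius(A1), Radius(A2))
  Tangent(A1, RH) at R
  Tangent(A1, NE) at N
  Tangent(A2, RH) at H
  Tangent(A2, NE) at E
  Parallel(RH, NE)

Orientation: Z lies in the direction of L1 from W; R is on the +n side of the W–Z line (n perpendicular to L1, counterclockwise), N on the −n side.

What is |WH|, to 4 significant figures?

24.89

Tangency of A1 to both parallel lines with radius 5.8 puts R and N at W ± 5.8·n: R = (-2.220, 5.359), N = (2.220, -5.359). Equal radii place H and E the same way about Z: H = Z + 5.8·n = (20.14, 14.62), E = Z − 5.8·n = (24.58, 3.902). Then |WH| = |H − W| = 24.89.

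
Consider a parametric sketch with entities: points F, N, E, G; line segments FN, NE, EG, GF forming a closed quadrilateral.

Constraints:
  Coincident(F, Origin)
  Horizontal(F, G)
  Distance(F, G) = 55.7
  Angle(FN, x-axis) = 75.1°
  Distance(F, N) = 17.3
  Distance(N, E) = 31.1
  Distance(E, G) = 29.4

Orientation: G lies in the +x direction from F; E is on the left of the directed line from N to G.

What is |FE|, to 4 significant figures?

41.08

F is at the origin; FG is horizontal with |FG| = 55.7 and G in +x, so G = (55.7, 0). FN runs at 75.1° with |FN| = 17.3, so N = (4.448, 16.72). E is determined by |NE| = 31.1 and |EG| = 29.4 together: it lies at the intersection of circle(N, 31.1) and circle(G, 29.4). With |NG| = 53.91, the foot of the radical line on NG is 27.91 from N and the perpendicular offset is √(31.1² − 27.91²) = 13.72. Taking the left-of-NG solution: E = (35.24, 21.11).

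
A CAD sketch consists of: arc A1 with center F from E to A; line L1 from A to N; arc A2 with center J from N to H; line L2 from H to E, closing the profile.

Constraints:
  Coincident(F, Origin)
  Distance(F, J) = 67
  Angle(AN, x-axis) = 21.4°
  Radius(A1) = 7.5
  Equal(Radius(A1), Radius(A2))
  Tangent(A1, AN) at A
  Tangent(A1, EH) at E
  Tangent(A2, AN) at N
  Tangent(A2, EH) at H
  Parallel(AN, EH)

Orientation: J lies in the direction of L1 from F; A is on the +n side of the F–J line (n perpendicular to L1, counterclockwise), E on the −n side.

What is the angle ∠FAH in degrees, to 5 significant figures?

77.381°

Tangency of A1 to both parallel lines with radius 7.5 puts A and E at F ± 7.5·n: A = (-2.7366, 6.9829), E = (2.7366, -6.9829). Equal radii place N and H the same way about J: N = J + 7.5·n = (59.644, 31.430), H = J − 7.5·n = (65.117, 17.464). Then cos ∠FAH = AF·AH / (|AF||AH|), giving 77.381°.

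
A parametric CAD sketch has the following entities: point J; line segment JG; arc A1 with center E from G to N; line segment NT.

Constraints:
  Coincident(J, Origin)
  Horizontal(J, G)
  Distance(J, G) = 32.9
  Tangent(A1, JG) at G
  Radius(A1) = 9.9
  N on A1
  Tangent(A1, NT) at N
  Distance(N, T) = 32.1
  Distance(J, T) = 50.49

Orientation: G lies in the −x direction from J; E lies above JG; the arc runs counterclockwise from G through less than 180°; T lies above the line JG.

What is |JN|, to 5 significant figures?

25.550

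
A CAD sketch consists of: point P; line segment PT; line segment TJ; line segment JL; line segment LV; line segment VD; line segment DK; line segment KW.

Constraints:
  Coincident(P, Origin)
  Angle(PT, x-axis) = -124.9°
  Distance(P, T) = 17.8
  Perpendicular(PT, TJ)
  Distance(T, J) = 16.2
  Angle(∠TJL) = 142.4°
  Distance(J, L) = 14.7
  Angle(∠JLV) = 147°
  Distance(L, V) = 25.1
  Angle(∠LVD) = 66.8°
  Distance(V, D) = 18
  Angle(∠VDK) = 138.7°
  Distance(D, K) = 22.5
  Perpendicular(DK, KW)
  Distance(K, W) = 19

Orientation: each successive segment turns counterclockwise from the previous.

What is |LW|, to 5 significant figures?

13.867

P is at the origin; PT runs at -124.9° with length 17.8, so T = (-10.184, -14.599). PT ⟂ TJ, so TJ runs at -34.900°; with |TJ| = 16.2, J = (3.1023, -23.867). ∠TJL = 142.4° gives JL at 2.7000° from the x-axis; with |JL| = 14.7, L = (17.786, -23.175). ∠JLV = 147.0° gives LV at 35.700° from the x-axis; with |LV| = 25.1, V = (38.169, -8.5281). ∠LVD = 66.8° gives VD at 148.90° from the x-axis; with |VD| = 18.0, D = (22.756, 0.76948). ∠VDK = 138.7° gives DK at -169.80° from the x-axis; with |DK| = 22.5, K = (0.61203, -3.2149). DK ⟂ KW, so KW runs at -79.800°; with |KW| = 19.0, W = (3.9766, -21.915). Then |LW| = |W − L| = 13.867.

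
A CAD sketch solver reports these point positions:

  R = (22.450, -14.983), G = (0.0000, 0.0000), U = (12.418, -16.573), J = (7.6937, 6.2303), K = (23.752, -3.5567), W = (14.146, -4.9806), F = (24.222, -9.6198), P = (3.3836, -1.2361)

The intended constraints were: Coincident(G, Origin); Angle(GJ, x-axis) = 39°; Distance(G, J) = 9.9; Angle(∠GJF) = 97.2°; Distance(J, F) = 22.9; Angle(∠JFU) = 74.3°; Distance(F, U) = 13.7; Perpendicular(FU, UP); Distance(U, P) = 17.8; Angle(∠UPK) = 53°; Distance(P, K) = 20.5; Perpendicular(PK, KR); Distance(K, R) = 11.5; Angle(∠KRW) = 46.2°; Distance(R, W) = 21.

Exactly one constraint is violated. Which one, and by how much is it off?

Distance(R, W) = 21 — off by 8.00.

G = (0.00, 0.00) ✓; GJ at 39.00° ✓; |GJ| = 9.900 ✓; ∠GJF = 97.20° ✓; |JF| = 22.90 ✓; ∠JFU = 74.30° ✓; |FU| = 13.70 ✓; ∠(FU, UP) = 90.00° ✓; |UP| = 17.80 ✓; ∠UPK = 53.00° ✓; |PK| = 20.50 ✓; ∠(PK, KR) = 90.00° ✓; |KR| = 11.50 ✓; ∠KRW = 46.20° ✓; |RW| = 13.00 ✗.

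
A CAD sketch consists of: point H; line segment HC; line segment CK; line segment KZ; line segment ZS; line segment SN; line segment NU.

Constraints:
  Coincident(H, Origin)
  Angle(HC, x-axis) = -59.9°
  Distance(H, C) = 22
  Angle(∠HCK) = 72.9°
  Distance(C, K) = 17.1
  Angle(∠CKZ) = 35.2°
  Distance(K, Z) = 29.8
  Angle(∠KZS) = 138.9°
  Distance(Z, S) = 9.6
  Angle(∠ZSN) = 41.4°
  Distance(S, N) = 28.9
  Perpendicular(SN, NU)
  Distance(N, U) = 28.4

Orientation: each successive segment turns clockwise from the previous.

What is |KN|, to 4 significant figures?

10.39

∠KZS = 138.9° gives ZS at 7.100° from the x-axis; with |ZS| = 9.6, S = (23.76, 0.5218). ∠ZSN = 41.4° gives SN at -131.5° from the x-axis; with |SN| = 28.9, N = (4.611, -21.12). Then |KN| = |N − K| = 10.39.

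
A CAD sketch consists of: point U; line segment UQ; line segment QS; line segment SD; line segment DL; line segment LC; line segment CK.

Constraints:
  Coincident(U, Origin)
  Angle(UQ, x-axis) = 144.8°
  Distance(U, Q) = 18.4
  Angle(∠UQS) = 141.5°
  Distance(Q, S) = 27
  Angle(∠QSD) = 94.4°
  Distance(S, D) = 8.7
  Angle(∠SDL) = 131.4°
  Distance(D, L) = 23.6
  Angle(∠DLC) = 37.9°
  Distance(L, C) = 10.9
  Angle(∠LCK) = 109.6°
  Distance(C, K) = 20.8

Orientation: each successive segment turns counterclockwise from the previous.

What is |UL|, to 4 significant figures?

29.26

U is at the origin; UQ runs at 144.8° with length 18.4, so Q = (-15.04, 10.61). ∠UQS = 141.5° gives QS at -176.7° from the x-axis; with |QS| = 27.0, S = (-41.99, 9.052). ∠QSD = 94.4° gives SD at -91.10° from the x-axis; with |SD| = 8.7, D = (-42.16, 0.3537). ∠SDL = 131.4° gives DL at -42.50° from the x-axis; with |DL| = 23.6, L = (-24.76, -15.59). Then |UL| = |L − U| = 29.26.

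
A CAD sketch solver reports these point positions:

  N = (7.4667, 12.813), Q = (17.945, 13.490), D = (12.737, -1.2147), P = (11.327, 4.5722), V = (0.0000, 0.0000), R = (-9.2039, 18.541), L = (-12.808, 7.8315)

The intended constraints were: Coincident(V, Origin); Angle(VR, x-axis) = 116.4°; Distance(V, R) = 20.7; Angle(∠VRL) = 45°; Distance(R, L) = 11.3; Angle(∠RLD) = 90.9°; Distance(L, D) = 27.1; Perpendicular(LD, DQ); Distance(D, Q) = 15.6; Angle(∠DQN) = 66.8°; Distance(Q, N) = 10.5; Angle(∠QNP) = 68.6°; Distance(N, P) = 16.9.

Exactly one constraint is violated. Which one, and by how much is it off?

Distance(N, P) = 16.9 — off by 7.80.

V = (0.00, 0.00) ✓; VR at 116.4° ✓; |VR| = 20.70 ✓; ∠VRL = 45.00° ✓; |RL| = 11.30 ✓; ∠RLD = 90.90° ✓; |LD| = 27.10 ✓; ∠(LD, DQ) = 90.00° ✓; |DQ| = 15.60 ✓; ∠DQN = 66.80° ✓; |QN| = 10.50 ✓; ∠QNP = 68.60° ✓; |NP| = 9.100 ✗.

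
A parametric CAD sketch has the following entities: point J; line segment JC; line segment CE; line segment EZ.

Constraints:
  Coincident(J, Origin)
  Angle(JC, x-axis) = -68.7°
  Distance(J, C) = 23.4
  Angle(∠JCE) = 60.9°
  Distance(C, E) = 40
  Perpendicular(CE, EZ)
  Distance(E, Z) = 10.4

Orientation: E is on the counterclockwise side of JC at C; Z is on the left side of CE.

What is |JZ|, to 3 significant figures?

30.3

J is at the origin; JC runs at -68.7° with length 23.4, so C = 23.4·(cos -68.7°, sin -68.7°) = (8.50, -21.8). ∠JCE = 60.9°, so CE runs at -68.7° + (180° − 60.9°) = 50.4° from the x-axis; with |CE| = 40.0, E = C + 40.0·(cos 50.4°, sin 50.4°) = (34.0, 9.02). The perpendicularity gives EZ at right angles to CE; with |EZ| = 10.4 on the left of CE, Z = E + 10.4·(-0.771, 0.637) = (26.0, 15.6). Then |JZ| = |Z − J| = 30.3.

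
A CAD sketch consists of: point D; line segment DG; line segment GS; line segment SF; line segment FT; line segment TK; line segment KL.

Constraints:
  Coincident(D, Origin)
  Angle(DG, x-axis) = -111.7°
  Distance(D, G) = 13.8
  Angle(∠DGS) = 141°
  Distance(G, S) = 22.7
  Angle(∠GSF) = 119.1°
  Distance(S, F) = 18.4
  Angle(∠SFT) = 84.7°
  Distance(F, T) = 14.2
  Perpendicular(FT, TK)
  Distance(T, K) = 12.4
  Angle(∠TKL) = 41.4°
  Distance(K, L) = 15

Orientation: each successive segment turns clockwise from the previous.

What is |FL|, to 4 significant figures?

4.432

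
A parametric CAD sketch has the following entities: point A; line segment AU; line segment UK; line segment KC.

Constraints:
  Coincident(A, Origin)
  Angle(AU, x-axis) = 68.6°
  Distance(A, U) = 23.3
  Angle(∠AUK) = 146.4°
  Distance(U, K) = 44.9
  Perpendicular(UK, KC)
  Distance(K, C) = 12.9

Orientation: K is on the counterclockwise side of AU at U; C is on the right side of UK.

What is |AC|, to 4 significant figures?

69.29

A is at the origin; AU runs at 68.6° with length 23.3, so U = 23.3·(cos 68.6°, sin 68.6°) = (8.502, 21.69). ∠AUK = 146.4°, so UK runs at 68.6° + (180° − 146.4°) = 102.2° from the x-axis; with |UK| = 44.9, K = U + 44.9·(cos 102.2°, sin 102.2°) = (-0.9869, 65.58). UK ⟂ KC; with |KC| = 12.9 on the right of UK, C = K + 12.9·(0.9774, 0.2113) = (11.62, 68.31). Then |AC| = |C − A| = 69.29.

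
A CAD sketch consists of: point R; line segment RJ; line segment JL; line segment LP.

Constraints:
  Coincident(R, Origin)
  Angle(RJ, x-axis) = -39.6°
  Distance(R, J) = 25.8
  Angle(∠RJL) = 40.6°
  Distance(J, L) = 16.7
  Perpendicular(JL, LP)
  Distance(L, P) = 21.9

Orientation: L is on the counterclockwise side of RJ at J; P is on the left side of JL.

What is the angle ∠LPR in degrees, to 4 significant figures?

29.48°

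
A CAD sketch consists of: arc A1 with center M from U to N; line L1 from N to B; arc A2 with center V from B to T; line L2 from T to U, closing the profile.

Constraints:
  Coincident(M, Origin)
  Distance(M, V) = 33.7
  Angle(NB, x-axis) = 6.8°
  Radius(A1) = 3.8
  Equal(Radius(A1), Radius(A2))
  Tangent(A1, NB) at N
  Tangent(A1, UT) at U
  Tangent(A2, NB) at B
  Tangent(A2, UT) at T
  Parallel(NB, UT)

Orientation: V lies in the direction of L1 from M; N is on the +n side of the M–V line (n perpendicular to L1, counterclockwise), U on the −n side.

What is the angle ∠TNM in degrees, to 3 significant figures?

77.3°

The slot axis is L1's direction at 6.8°, so u = (cos 6.8°, sin 6.8°) = (0.993, 0.118) and n = (−sin 6.8°, cos 6.8°) = (-0.118, 0.993). M is at the origin and V lies 33.7 along u from M, so V = 33.7·u = (33.5, 3.99). Tangency of A1 to both parallel lines with radius 3.8 puts N and U at M ± 3.8·n: N = (-0.450, 3.77), U = (0.450, -3.77). Equal radii place B and T the same way about V: B = V + 3.8·n = (33.0, 7.76), T = V − 3.8·n = (33.9, 0.217). Then cos ∠TNM = NT·NM / (|NT||NM|), giving 77.3°.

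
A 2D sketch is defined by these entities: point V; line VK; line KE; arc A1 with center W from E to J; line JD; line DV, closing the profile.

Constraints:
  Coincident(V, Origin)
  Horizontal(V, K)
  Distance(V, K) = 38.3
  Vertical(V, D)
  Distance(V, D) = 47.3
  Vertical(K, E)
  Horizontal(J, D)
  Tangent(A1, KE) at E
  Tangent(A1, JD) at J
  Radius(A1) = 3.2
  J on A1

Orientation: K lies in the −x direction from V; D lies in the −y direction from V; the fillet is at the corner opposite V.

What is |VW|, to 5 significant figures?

56.363

V is at the origin; VK is horizontal with |VK| = 38.3 and K on the −x side, so K = (-38.300, 0.0000). V and D share the same x with |VD| = 47.3 and D on the −y side, so D = (0.0000, -47.300). The virtual corner opposite V is at (-38.300, -47.300). A1 meets KE tangentially, so WE is at right angles to KE and tangency of A1 to JD means the radius WJ is perpendicular to JD, with radius 3.2, so the center W sits 3.2 in from both sides at W = (-35.100, -44.100). Then |VW| = |W − V| = 56.363.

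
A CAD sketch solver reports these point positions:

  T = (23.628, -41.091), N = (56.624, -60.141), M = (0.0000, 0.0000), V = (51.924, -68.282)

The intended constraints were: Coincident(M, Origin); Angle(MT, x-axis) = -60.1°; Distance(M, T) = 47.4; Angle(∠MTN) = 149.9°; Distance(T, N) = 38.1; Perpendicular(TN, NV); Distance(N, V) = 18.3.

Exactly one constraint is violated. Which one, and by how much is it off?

Distance(N, V) = 18.3 — off by 8.90.

M = (0.00, 0.00) ✓; MT at -60.10° ✓; |MT| = 47.40 ✓; ∠MTN = 149.9° ✓; |TN| = 38.10 ✓; ∠(TN, NV) = 90.00° ✓; |NV| = 9.400 ✗.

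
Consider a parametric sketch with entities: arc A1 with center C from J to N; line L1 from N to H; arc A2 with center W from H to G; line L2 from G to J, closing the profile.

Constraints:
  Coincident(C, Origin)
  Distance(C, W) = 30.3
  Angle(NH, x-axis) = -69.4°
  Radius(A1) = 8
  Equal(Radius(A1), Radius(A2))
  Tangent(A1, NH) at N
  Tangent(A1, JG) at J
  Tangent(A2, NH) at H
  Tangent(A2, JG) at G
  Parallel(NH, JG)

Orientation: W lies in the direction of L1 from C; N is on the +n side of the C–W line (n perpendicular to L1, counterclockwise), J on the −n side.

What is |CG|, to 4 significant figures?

31.34

The slot axis is L1's direction at -69.4°, so u = (cos -69.4°, sin -69.4°) = (0.3518, -0.9361) and n = (−sin -69.4°, cos -69.4°) = (0.9361, 0.3518). C is at the origin and W lies 30.3 along u from C, so W = 30.3·u = (10.66, -28.36). Tangency of A1 to both parallel lines with radius 8.0 puts N and J at C ± 8.0·n: N = (7.488, 2.815), J = (-7.488, -2.815). Equal radii place H and G the same way about W: H = W + 8.0·n = (18.15, -25.55), G = W − 8.0·n = (3.172, -31.18). Then |CG| = |G − C| = 31.34.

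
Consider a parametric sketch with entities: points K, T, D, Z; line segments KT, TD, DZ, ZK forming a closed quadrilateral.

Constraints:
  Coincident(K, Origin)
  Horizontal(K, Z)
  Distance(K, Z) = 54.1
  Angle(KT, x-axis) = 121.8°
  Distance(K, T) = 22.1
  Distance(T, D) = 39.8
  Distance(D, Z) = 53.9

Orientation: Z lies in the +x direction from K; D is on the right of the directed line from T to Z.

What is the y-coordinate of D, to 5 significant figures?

-18.093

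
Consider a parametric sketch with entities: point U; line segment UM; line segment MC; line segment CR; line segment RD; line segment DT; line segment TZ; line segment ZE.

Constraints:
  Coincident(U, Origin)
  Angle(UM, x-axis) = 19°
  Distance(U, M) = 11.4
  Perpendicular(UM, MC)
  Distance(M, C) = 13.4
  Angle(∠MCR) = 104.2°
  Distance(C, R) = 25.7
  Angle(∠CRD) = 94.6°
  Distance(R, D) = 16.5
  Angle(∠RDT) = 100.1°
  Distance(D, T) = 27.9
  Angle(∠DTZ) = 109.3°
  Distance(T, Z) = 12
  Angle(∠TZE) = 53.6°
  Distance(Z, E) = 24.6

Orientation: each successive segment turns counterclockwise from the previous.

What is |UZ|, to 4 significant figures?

14.61

U is at the origin; UM runs at 19.0° with length 11.4, so M = (10.78, 3.711). UM is perpendicular to MC, so MC runs at 109.0°; with |MC| = 13.4, C = (6.416, 16.38). ∠MCR = 104.2° gives CR at -175.2° from the x-axis; with |CR| = 25.7, R = (-19.19, 14.23). ∠CRD = 94.6° gives RD at -89.80° from the x-axis; with |RD| = 16.5, D = (-19.14, -2.269). ∠RDT = 100.1° gives DT at -9.900° from the x-axis; with |DT| = 27.9, T = (8.349, -7.066). ∠DTZ = 109.3° gives TZ at 60.80° from the x-axis; with |TZ| = 12.0, Z = (14.20, 3.409). Then |UZ| = |Z − U| = 14.61.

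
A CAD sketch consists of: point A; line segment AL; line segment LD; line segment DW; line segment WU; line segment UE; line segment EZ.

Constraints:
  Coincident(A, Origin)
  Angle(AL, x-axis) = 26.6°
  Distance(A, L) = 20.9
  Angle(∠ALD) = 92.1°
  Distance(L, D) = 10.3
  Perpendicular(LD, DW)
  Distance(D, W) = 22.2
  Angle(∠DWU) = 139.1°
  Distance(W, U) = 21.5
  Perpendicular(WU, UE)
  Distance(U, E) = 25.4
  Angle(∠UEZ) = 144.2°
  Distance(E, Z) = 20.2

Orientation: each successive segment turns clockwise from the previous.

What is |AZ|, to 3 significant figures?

32.7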